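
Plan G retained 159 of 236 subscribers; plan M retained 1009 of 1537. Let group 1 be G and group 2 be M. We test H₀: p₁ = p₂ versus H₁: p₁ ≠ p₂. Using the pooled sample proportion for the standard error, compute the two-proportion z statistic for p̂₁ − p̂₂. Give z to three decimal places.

p̂₁ = 159/236 = 0.67373, p̂₂ = 1009/1537 = 0.65647.
Pooled p̂ = (159+1009)/(236+1537) = 1168/1773 = 0.65877.
SE = √(0.224792 × 0.00488791) = 0.03315.
z = (0.67373 − 0.65647)/0.03315 = 0.01726/0.03315 = 0.521.
Two-sided p-value ≈ 2·Φ(−0.521) = 0.6027.

z = 0.521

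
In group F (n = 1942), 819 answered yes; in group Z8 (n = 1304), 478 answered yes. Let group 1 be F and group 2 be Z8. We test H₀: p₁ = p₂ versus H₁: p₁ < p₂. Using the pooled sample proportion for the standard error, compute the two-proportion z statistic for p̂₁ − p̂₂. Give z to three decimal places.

p̂₁ = 819/1942 = 0.421730, p̂₂ = 478/1304 = 0.366564.
Pooled p̂ = (819+478)/(1942+1304) = 1297/3246 = 0.399569.
SE = √(p̂(1−p̂)(1/n₁+1/n₂)) = √(0.399569·0.600431·0.0012818) = √(0.000307522) = 0.017536.
z = (0.421730 − 0.366564)/0.017536 = 0.055166/0.017536 = 3.146.
p-value = P(Z < 3.146) ≈ 0.9992.

z = 3.146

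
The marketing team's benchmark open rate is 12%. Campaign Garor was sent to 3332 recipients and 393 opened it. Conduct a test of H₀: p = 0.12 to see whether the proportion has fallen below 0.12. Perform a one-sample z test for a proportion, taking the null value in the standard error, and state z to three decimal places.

z = -0.365

p̂ = 393/3332 = 0.117947.
Under H₀, SE = √(0.12·0.88/3332) = √(3.16927e-05) = 0.005630.
z = (0.117947 − 0.12)/0.005630 = -0.002053/0.005630 = -0.365.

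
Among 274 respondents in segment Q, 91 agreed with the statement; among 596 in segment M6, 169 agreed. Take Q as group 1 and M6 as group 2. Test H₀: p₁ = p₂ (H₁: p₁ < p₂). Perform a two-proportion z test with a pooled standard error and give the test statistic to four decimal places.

p̂₁ = 91/274 = 0.332117, p̂₂ = 169/596 = 0.283557.
Pooled p̂ = (91+169)/(274+596) = 260/870 = 0.298851.
SE = √(p̂(1−p̂)(1/n₁+1/n₂)) = √(0.298851·0.701149·0.00532749) = √(0.00111632) = 0.033411.
z = (0.332117 − 0.283557)/0.033411 = 0.048560/0.033411 = 1.4534.
p-value = P(Z < 1.453) ≈ 0.9269.

z = 1.4534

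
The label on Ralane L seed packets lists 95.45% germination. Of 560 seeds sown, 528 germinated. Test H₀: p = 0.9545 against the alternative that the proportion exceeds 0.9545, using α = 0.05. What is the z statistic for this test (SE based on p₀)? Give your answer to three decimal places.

p̂ = 528/560 ≈ 0.942857.
Standard error under H₀: √(0.9545×0.0455/560) = 0.008806.
z = (0.942857 − 0.9545)/0.008806 = -0.011643/0.008806 = -1.322.
p-value = P(Z > -1.322) ≈ 0.9069; since p > α = 0.05, fail to reject H₀.

z = -1.322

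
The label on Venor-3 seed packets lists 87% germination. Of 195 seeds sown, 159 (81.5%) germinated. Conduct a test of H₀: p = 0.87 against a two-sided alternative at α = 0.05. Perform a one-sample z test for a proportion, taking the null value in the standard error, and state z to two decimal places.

z = -2.27

p̂ = 159/195 ≈ 0.8154.
SE = √(p₀(1−p₀)/n) = √(0.1131/195) = 0.0241.
z = (0.8154 − 0.87)/0.0241 = -0.0546/0.0241 = -2.27.
Two-sided p-value ≈ 2·Φ(−2.268) = 0.0233; since p < α = 0.05, reject H₀.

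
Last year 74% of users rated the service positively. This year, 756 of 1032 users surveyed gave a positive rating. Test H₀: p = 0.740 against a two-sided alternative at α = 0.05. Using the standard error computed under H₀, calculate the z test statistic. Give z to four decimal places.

p̂ = 756/1032 = 0.732558.
Standard error under H₀: √(0.74×0.26/1032) = 0.013654.
z = (0.732558 − 0.74)/0.013654 = -0.007442/0.013654 = -0.5450.
p-value = 2·P(Z > 0.545) ≈ 0.5857. With α = 0.05, fail to reject H₀.

z = -0.5450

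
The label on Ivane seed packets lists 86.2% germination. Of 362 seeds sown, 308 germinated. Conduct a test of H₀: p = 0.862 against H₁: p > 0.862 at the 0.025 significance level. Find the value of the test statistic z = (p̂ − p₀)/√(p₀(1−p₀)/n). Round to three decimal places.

p̂ = 308/362 ≈ 0.85083.
SE = √(p₀(1−p₀)/n) = √(0.11896/362) = 0.01813.
z = (0.85083 − 0.862)/0.01813 = -0.01117/0.01813 = -0.616.
p-value = P(Z > -0.616) ≈ 0.7311, so at α = 0.025 we fail to reject H₀.

z = -0.616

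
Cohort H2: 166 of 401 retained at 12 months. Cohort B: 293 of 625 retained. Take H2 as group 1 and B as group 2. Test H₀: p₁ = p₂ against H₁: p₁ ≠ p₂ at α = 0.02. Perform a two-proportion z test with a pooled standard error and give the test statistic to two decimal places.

p̂₁ = 166/401 = 0.4140, p̂₂ = 293/625 = 0.4688.
Pooled p̂ = (166+293)/(401+625) = 459/1026 = 0.4474.
SE = √(p̂(1−p̂)(1/n₁+1/n₂)) = √(0.4474·0.5526·0.00409377) = √(0.0010121) = 0.0318.
z = (0.4140 − 0.4688)/0.0318 = -0.0548/0.0318 = -1.72.
p-value = 2·P(Z > 1.724) ≈ 0.0848; since p > α = 0.02, fail to reject H₀.

z = -1.72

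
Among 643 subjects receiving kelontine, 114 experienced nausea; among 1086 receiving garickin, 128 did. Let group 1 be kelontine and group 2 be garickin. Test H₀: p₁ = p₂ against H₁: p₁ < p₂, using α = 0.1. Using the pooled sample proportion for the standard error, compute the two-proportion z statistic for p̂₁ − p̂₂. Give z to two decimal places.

z = 3.44

p̂₁ = 114/643 ≈ 0.17729, p̂₂ = 128/1086 ≈ 0.11786.
Pooled p̂ = (114+128)/(643+1086) = 242/1729 = 0.13997.
SE = √(0.120375 × 0.00247602) = 0.01726.
z = (0.17729 − 0.11786)/0.01726 = 0.05943/0.01726 = 3.44.
p-value = P(Z < 3.442) ≈ 0.9997, so at α = 0.1 we fail to reject H₀.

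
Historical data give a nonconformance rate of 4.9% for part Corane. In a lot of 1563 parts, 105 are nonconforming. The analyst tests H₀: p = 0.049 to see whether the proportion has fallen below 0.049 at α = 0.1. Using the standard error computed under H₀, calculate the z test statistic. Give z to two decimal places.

p̂ = 105/1563 ≈ 0.06718.
Under H₀, SE = √(0.049·0.951/1563) = √(2.98138e-05) = 0.00546.
z = (0.06718 − 0.049)/0.00546 = 0.01818/0.00546 = 3.33.
p-value = P(Z < 3.329) ≈ 0.9996. With α = 0.1, fail to reject H₀.

z = 3.33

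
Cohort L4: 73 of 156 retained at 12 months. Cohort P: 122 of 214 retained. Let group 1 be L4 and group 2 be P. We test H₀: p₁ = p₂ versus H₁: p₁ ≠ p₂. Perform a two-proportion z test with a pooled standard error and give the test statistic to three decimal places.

p̂₁ = 73/156 ≈ 0.46795, p̂₂ = 122/214 ≈ 0.57009.
Pooled p̂ = (73+122)/(156+214) = 195/370 = 0.52703.
SE = √(p̂(1−p̂)(1/n₁+1/n₂)) = √(0.52703·0.47297·0.0110832) = √(0.00276269) = 0.05256.
z = (0.46795 − 0.57009)/0.05256 = -0.10214/0.05256 = -1.943.

z = -1.943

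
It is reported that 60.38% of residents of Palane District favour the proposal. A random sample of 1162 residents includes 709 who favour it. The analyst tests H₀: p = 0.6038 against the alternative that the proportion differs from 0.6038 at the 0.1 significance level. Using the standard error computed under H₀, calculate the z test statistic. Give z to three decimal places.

z = 0.443

p̂ = 709/1162 = 0.61015.
SE = √(p₀(1−p₀)/n) = √(0.23923/1162) = 0.01435.
z = (0.61015 − 0.6038)/0.01435 = 0.00635/0.01435 = 0.443.
p-value = 2·P(Z > 0.443) ≈ 0.6578, so at α = 0.1 we fail to reject H₀.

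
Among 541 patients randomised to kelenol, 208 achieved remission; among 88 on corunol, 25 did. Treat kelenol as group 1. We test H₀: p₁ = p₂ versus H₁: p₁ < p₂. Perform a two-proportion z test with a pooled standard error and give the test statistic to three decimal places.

z = 1.808

p̂₁ = 208/541 = 0.38447, p̂₂ = 25/88 = 0.28409.
Pooled p̂ = (208+25)/(541+88) = 233/629 = 0.37043.
SE = √(0.233211 × 0.0132121) = 0.05551.
z = (0.38447 − 0.28409)/0.05551 = 0.10038/0.05551 = 1.808.
p-value = P(Z < 1.808) ≈ 0.9647.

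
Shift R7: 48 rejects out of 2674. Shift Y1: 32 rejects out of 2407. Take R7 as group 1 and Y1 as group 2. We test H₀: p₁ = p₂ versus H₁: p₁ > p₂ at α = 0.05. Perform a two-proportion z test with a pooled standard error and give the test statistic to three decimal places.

z = 1.331

p̂₁ = 48/2674 = 0.01795, p̂₂ = 32/2407 = 0.01329.
Pooled p̂ = (48+32)/(2674+2407) = 80/5081 = 0.01574.
SE = √(p̂(1−p̂)(1/n₁+1/n₂)) = √(0.01574·0.98426·0.000789427) = √(1.22338e-05) = 0.00350.
z = (0.01795 − 0.01329)/0.00350 = 0.00466/0.00350 = 1.331.
p-value = P(Z > 1.331) ≈ 0.0916, so at α = 0.05 we fail to reject H₀.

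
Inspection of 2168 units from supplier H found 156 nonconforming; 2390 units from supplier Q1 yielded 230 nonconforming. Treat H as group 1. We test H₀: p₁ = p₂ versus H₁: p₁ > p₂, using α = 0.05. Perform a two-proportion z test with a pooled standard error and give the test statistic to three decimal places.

p̂₁ = 156/2168 = 0.071956, p̂₂ = 230/2390 = 0.096234.
Pooled p̂ = (156+230)/(2168+2390) = 386/4558 = 0.084686.
SE = √(p̂(1−p̂)(1/n₁+1/n₂)) = √(0.084686·0.915314·0.000879665) = √(6.81868e-05) = 0.008258.
z = (0.071956 − 0.096234)/0.008258 = -0.024278/0.008258 = -2.940.
p-value = P(Z > -2.940) ≈ 0.9984; since p > α = 0.05, fail to reject H₀.

z = -2.940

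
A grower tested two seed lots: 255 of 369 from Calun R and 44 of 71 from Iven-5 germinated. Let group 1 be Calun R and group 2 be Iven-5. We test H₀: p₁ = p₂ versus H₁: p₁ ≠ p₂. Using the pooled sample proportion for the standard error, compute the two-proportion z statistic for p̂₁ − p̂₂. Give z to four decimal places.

z = 1.1796

p̂₁ = 255/369 ≈ 0.691057, p̂₂ = 44/71 ≈ 0.619718.
Pooled p̂ = (255+44)/(369+71) = 299/440 = 0.679545.
SE = √(0.217763 × 0.0167945) = 0.060475.
z = (0.691057 − 0.619718)/0.060475 = 0.071339/0.060475 = 1.1796.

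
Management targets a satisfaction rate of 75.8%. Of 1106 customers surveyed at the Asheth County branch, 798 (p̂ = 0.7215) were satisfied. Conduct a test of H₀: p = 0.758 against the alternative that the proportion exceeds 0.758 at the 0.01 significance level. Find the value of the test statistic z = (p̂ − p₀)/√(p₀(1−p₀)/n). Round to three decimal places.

z = -2.833

p̂ = 798/1106 = 0.721519.
Under H₀, SE = √(0.758·0.242/1106) = √(0.000165855) = 0.012878.
z = (0.721519 − 0.758)/0.012878 = -0.036481/0.012878 = -2.833.
p-value = P(Z > -2.833) ≈ 0.9977, so at α = 0.01 we fail to reject H₀.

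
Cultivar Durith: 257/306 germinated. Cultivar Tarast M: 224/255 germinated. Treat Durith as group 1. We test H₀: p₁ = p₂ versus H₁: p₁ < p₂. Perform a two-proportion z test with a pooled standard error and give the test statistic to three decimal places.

z = -1.301

p̂₁ = 257/306 ≈ 0.83987, p̂₂ = 224/255 ≈ 0.87843.
Pooled p̂ = (257+224)/(306+255) = 481/561 = 0.85740.
SE = √(p̂(1−p̂)(1/n₁+1/n₂)) = √(0.85740·0.14260·0.00718954) = √(0.000879044) = 0.02965.
z = (0.83987 − 0.87843)/0.02965 = -0.03856/0.02965 = -1.301.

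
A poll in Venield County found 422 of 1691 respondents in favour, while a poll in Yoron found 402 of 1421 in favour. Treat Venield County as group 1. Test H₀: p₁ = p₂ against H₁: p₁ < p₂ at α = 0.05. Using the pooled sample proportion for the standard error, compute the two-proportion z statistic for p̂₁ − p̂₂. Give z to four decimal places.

z = -2.0999

p̂₁ = 422/1691 = 0.249556, p̂₂ = 402/1421 = 0.282899.
Pooled p̂ = (422+402)/(1691+1421) = 824/3112 = 0.264781.
SE = √(p̂(1−p̂)(1/n₁+1/n₂)) = √(0.264781·0.735219·0.0012951) = √(0.000252119) = 0.015878.
z = (0.249556 − 0.282899)/0.015878 = -0.033343/0.015878 = -2.0999.
p-value = P(Z < -2.100) ≈ 0.0179; since p < α = 0.05, reject H₀.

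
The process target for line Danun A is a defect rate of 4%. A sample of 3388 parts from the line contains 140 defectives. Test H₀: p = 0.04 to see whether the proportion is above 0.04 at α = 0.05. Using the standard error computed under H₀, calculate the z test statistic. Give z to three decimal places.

z = 0.393

p̂ = 140/3388 = 0.041322.
SE = √(p₀(1−p₀)/n) = √(0.0384/3388) = 0.003367.
z = (0.041322 − 0.04)/0.003367 = 0.001322/0.003367 = 0.393.
p-value = P(Z > 0.393) ≈ 0.3472. With α = 0.05, fail to reject H₀.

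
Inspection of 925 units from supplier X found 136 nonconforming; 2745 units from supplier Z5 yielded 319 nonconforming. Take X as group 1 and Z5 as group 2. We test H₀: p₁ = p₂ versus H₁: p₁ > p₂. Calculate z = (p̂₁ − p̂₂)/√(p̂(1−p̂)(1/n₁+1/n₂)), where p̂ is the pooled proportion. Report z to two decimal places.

z = 2.46

p̂₁ = 136/925 = 0.1470, p̂₂ = 319/2745 = 0.1162.
Pooled p̂ = (136+319)/(925+2745) = 455/3670 = 0.1240.
SE = √(0.108608 × 0.00144538) = 0.0125.
z = (0.1470 − 0.1162)/0.0125 = 0.0308/0.0125 = 2.46.
p-value = P(Z > 2.460) ≈ 0.0070.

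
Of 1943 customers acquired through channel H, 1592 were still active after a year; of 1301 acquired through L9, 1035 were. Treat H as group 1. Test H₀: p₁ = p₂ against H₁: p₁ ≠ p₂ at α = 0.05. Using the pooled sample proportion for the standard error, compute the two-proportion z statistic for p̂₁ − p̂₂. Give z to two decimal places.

p̂₁ = 1592/1943 = 0.81935, p̂₂ = 1035/1301 = 0.79554.
Pooled p̂ = (1592+1035)/(1943+1301) = 2627/3244 = 0.80980.
SE = √(p̂(1−p̂)(1/n₁+1/n₂)) = √(0.80980·0.19020·0.00128331) = √(0.000197658) = 0.01406.
z = (0.81935 − 0.79554)/0.01406 = 0.02381/0.01406 = 1.69.
Two-sided p-value ≈ 2·Φ(−1.694) = 0.0904; since p > α = 0.05, fail to reject H₀.

z = 1.69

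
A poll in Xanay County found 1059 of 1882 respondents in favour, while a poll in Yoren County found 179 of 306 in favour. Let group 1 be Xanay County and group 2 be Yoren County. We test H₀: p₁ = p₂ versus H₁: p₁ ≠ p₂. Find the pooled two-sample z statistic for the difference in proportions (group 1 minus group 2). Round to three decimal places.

p̂₁ = 1059/1882 = 0.56270, p̂₂ = 179/306 = 0.58497.
Pooled p̂ = (1059+179)/(1882+306) = 1238/2188 = 0.56581.
SE = √(0.245669 × 0.00379932) = 0.03055.
z = (0.56270 − 0.58497)/0.03055 = -0.02227/0.03055 = -0.729.

z = -0.729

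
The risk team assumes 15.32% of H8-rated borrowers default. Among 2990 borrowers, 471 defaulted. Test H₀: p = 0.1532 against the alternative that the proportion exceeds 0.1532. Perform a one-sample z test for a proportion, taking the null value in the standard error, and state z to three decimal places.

p̂ = 471/2990 ≈ 0.15753.
SE = √(p₀(1−p₀)/n) = √(0.12973/2990) = 0.00659.
z = (0.15753 − 0.1532)/0.00659 = 0.00433/0.00659 = 0.657.
p-value = P(Z > 0.657) ≈ 0.2557.

z = 0.657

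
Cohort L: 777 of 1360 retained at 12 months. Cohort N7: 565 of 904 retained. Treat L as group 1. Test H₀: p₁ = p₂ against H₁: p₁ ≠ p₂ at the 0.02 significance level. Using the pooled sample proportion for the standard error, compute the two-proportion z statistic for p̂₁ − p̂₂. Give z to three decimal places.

z = -2.546

p̂₁ = 777/1360 ≈ 0.57132, p̂₂ = 565/904 ≈ 0.62500.
Pooled p̂ = (777+565)/(1360+904) = 1342/2264 = 0.59276.
SE = √(p̂(1−p̂)(1/n₁+1/n₂)) = √(0.59276·0.40724·0.00184149) = √(0.000444529) = 0.02108.
z = (0.57132 − 0.62500)/0.02108 = -0.05368/0.02108 = -2.546.
Two-sided p-value ≈ 2·Φ(−2.546) = 0.0109; since p < α = 0.02, reject H₀.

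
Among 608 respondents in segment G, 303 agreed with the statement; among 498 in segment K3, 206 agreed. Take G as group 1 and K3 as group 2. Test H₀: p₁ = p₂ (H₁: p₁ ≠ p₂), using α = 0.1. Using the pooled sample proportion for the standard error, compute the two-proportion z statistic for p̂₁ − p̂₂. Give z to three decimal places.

z = 2.812

p̂₁ = 303/608 ≈ 0.49836, p̂₂ = 206/498 ≈ 0.41365.
Pooled p̂ = (303+206)/(608+498) = 509/1106 = 0.46022.
SE = √(p̂(1−p̂)(1/n₁+1/n₂)) = √(0.46022·0.53978·0.00365277) = √(0.000907411) = 0.03012.
z = (0.49836 − 0.41365)/0.03012 = 0.08471/0.03012 = 2.812.
p-value = 2·P(Z > 2.812) ≈ 0.0049; since p < α = 0.1, reject H₀.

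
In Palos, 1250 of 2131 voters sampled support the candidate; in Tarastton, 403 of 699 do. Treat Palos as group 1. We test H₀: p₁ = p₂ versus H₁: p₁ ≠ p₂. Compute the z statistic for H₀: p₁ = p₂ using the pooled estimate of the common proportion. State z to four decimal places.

z = 0.4674

p̂₁ = 1250/2131 ≈ 0.586579, p̂₂ = 403/699 ≈ 0.576538.
Pooled p̂ = (1250+403)/(2131+699) = 1653/2830 = 0.584099.
SE = √(p̂(1−p̂)(1/n₁+1/n₂)) = √(0.584099·0.415901·0.00189988) = √(0.000461532) = 0.021483.
z = (0.586579 − 0.576538)/0.021483 = 0.010041/0.021483 = 0.4674.
p-value = 2·P(Z > 0.467) ≈ 0.6402.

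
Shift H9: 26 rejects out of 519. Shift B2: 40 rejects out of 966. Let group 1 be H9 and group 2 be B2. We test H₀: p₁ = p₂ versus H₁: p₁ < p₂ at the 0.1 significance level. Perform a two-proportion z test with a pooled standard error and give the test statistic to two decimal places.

p̂₁ = 26/519 ≈ 0.05010, p̂₂ = 40/966 ≈ 0.04141.
Pooled p̂ = (26+40)/(519+966) = 66/1485 = 0.04444.
SE = √(0.0424691 × 0.00296198) = 0.01122.
z = (0.05010 − 0.04141)/0.01122 = 0.00869/0.01122 = 0.77.
p-value = P(Z < 0.775) ≈ 0.7807; since p > α = 0.1, fail to reject H₀.

z = 0.77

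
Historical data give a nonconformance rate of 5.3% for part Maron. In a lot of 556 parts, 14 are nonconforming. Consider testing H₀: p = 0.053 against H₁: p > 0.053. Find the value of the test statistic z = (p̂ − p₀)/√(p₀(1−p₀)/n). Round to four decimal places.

z = -2.9281

p̂ = 14/556 ≈ 0.025180.
SE = √(p₀(1−p₀)/n) = √(0.050191/556) = 0.009501.
z = (0.025180 − 0.053)/0.009501 = -0.027820/0.009501 = -2.9281.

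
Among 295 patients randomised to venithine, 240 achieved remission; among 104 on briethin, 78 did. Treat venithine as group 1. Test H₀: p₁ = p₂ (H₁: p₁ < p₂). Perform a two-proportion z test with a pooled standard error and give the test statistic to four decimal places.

z = 1.3856

p̂₁ = 240/295 = 0.813559, p̂₂ = 78/104 = 0.750000.
Pooled p̂ = (240+78)/(295+104) = 318/399 = 0.796992.
SE = √(p̂(1−p̂)(1/n₁+1/n₂)) = √(0.796992·0.203008·0.0130052) = √(0.00210418) = 0.045871.
z = (0.813559 − 0.750000)/0.045871 = 0.063559/0.045871 = 1.3856.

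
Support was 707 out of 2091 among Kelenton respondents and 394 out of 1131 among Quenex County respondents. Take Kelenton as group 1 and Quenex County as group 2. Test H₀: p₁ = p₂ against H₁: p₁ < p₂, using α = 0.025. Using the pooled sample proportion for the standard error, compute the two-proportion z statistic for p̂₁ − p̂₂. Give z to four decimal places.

z = -0.5854

p̂₁ = 707/2091 = 0.338116, p̂₂ = 394/1131 = 0.348364.
Pooled p̂ = (707+394)/(2091+1131) = 1101/3222 = 0.341713.
SE = √(p̂(1−p̂)(1/n₁+1/n₂)) = √(0.341713·0.658287·0.00136241) = √(0.000306468) = 0.017506.
z = (0.338116 − 0.348364)/0.017506 = -0.010248/0.017506 = -0.5854.
p-value = P(Z < -0.585) ≈ 0.2791. With α = 0.025, fail to reject H₀.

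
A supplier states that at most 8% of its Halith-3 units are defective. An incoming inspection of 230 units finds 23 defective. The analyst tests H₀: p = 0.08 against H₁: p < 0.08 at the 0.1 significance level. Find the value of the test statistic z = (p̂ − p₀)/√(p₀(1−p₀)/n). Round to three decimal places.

z = 1.118

p̂ = 23/230 ≈ 0.10000.
Standard error under H₀: √(0.08×0.92/230) = 0.01789.
z = (0.10000 − 0.08)/0.01789 = 0.02000/0.01789 = 1.118.
p-value = P(Z < 1.118) ≈ 0.8682, so at α = 0.1 we fail to reject H₀.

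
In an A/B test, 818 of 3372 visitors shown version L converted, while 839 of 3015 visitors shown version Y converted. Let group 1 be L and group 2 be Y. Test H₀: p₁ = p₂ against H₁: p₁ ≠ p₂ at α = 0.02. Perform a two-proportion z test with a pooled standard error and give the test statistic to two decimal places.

p̂₁ = 818/3372 = 0.2426, p̂₂ = 839/3015 = 0.2783.
Pooled p̂ = (818+839)/(3372+3015) = 1657/6387 = 0.2594.
SE = √(p̂(1−p̂)(1/n₁+1/n₂)) = √(0.2594·0.7406·0.000628235) = √(0.000120701) = 0.0110.
z = (0.2426 − 0.2783)/0.0110 = -0.0357/0.0110 = -3.25.
p-value = 2·P(Z > 3.248) ≈ 0.0012, so at α = 0.02 we reject H₀.

z = -3.25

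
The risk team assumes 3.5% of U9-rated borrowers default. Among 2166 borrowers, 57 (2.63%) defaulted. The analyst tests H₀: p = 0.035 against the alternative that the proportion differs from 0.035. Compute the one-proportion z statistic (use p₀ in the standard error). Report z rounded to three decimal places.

p̂ = 57/2166 ≈ 0.026316.
Under H₀, SE = √(0.035·0.965/2166) = √(1.55933e-05) = 0.003949.
z = (0.026316 − 0.035)/0.003949 = -0.008684/0.003949 = -2.199.
Two-sided p-value ≈ 2·Φ(−2.199) = 0.0279.

z = -2.199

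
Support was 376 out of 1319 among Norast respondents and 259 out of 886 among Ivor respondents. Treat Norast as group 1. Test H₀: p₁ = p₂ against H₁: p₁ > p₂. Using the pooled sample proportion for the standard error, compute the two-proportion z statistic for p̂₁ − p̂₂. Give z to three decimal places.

p̂₁ = 376/1319 = 0.285064, p̂₂ = 259/886 = 0.292325.
Pooled p̂ = (376+259)/(1319+886) = 635/2205 = 0.287982.
SE = √(p̂(1−p̂)(1/n₁+1/n₂)) = √(0.287982·0.712018·0.00188682) = √(0.000386889) = 0.019669.
z = (0.285064 − 0.292325)/0.019669 = -0.007261/0.019669 = -0.369.
p-value = P(Z > -0.369) ≈ 0.6440.

z = -0.369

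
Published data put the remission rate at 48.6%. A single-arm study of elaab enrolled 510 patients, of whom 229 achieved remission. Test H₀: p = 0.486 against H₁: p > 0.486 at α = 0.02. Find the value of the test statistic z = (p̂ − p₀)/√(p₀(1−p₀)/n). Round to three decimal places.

p̂ = 229/510 = 0.44902.
SE = √(p₀(1−p₀)/n) = √(0.2498/510) = 0.02213.
z = (0.44902 − 0.486)/0.02213 = -0.03698/0.02213 = -1.671.
p-value = P(Z > -1.671) ≈ 0.9526. With α = 0.02, fail to reject H₀.

z = -1.671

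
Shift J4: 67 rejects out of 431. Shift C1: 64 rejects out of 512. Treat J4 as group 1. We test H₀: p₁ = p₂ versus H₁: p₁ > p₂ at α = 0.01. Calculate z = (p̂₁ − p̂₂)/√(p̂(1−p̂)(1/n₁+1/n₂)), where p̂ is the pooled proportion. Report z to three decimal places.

z = 1.347

p̂₁ = 67/431 ≈ 0.15545, p̂₂ = 64/512 ≈ 0.12500.
Pooled p̂ = (67+64)/(431+512) = 131/943 = 0.13892.
SE = √(0.11962 × 0.00427331) = 0.02261.
z = (0.15545 − 0.12500)/0.02261 = 0.03045/0.02261 = 1.347.
p-value = P(Z > 1.347) ≈ 0.0890, so at α = 0.01 we fail to reject H₀.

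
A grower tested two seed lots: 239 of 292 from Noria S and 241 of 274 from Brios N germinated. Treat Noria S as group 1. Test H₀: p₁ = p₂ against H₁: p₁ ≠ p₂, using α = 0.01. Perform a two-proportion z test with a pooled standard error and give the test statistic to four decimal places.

p̂₁ = 239/292 ≈ 0.818493, p̂₂ = 241/274 ≈ 0.879562.
Pooled p̂ = (239+241)/(292+274) = 480/566 = 0.848057.
SE = √(p̂(1−p̂)(1/n₁+1/n₂)) = √(0.848057·0.151943·0.00707429) = √(0.00091157) = 0.030192.
z = (0.818493 − 0.879562)/0.030192 = -0.061069/0.030192 = -2.0227.
p-value = 2·P(Z > 2.023) ≈ 0.0431. With α = 0.01, fail to reject H₀.

z = -2.0227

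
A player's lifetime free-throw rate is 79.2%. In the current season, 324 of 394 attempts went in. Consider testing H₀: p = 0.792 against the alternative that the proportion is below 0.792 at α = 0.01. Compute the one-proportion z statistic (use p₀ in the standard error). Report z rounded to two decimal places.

z = 1.48

p̂ = 324/394 = 0.82234.
Standard error under H₀: √(0.792×0.208/394) = 0.02045.
z = (0.82234 − 0.792)/0.02045 = 0.03034/0.02045 = 1.48.
p-value = P(Z < 1.484) ≈ 0.9310. With α = 0.01, fail to reject H₀.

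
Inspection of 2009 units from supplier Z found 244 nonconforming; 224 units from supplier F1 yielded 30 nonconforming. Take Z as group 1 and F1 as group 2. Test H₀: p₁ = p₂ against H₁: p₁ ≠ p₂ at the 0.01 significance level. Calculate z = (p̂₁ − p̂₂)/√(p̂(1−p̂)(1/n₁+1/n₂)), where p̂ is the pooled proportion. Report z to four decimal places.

p̂₁ = 244/2009 = 0.121453, p̂₂ = 30/224 = 0.133929.
Pooled p̂ = (244+30)/(2009+224) = 274/2233 = 0.122705.
SE = √(0.107648 × 0.00496205) = 0.023112.
z = (0.121453 − 0.133929)/0.023112 = -0.012476/0.023112 = -0.5398.
Two-sided p-value ≈ 2·Φ(−0.540) = 0.5894; since p > α = 0.01, fail to reject H₀.

z = -0.5398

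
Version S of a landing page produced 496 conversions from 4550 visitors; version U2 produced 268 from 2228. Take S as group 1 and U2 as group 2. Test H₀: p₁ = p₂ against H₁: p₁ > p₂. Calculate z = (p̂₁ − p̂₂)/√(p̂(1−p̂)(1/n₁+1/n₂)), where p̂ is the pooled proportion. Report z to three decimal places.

p̂₁ = 496/4550 ≈ 0.10901, p̂₂ = 268/2228 ≈ 0.12029.
Pooled p̂ = (496+268)/(4550+2228) = 764/6778 = 0.11272.
SE = √(p̂(1−p̂)(1/n₁+1/n₂)) = √(0.11272·0.88728·0.000668613) = √(6.68696e-05) = 0.00818.
z = (0.10901 − 0.12029)/0.00818 = -0.01128/0.00818 = -1.379.

z = -1.379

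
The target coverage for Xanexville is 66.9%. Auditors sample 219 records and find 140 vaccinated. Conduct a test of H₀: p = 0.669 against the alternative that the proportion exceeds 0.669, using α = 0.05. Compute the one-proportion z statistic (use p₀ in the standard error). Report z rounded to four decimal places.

z = -0.9350

p̂ = 140/219 = 0.639269.
SE = √(p₀(1−p₀)/n) = √(0.22144/219) = 0.031798.
z = (0.639269 − 0.669)/0.031798 = -0.029731/0.031798 = -0.9350.
p-value = P(Z > -0.935) ≈ 0.8251; since p > α = 0.05, fail to reject H₀.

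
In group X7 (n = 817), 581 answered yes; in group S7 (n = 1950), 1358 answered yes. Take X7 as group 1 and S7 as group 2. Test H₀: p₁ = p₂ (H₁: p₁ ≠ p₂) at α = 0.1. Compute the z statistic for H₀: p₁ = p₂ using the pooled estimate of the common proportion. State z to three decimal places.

z = 0.772

p̂₁ = 581/817 ≈ 0.71114, p̂₂ = 1358/1950 ≈ 0.69641.
Pooled p̂ = (581+1358)/(817+1950) = 1939/2767 = 0.70076.
SE = √(0.209696 × 0.00173681) = 0.01908.
z = (0.71114 − 0.69641)/0.01908 = 0.01473/0.01908 = 0.772.
Two-sided p-value ≈ 2·Φ(−0.772) = 0.4403, so at α = 0.1 we fail to reject H₀.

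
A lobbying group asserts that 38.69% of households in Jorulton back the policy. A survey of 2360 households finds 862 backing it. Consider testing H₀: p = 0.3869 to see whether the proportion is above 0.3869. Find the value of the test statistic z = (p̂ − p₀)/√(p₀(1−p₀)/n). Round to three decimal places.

p̂ = 862/2360 = 0.36525.
Under H₀, SE = √(0.3869·0.6131/2360) = √(0.000100512) = 0.01003.
z = (0.36525 − 0.3869)/0.01003 = -0.02165/0.01003 = -2.159.
p-value = P(Z > -2.159) ≈ 0.9846.

z = -2.159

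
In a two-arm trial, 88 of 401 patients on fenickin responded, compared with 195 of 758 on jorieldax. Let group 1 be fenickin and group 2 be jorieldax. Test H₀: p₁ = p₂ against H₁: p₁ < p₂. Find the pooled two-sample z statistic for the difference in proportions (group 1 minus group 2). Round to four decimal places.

p̂₁ = 88/401 = 0.219451, p̂₂ = 195/758 = 0.257256.
Pooled p̂ = (88+195)/(401+758) = 283/1159 = 0.244176.
SE = √(0.184554 × 0.00381303) = 0.026528.
z = (0.219451 − 0.257256)/0.026528 = -0.037805/0.026528 = -1.4251.

z = -1.4251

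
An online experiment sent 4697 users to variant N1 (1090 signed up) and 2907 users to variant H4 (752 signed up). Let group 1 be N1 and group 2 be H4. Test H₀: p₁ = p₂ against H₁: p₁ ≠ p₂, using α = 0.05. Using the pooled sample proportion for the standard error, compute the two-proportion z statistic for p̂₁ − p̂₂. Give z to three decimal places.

z = -2.633

p̂₁ = 1090/4697 = 0.232063, p̂₂ = 752/2907 = 0.258686.
Pooled p̂ = (1090+752)/(4697+2907) = 1842/7604 = 0.242241.
SE = √(0.18356 × 0.000556899) = 0.010111.
z = (0.232063 − 0.258686)/0.010111 = -0.026623/0.010111 = -2.633.
p-value = 2·P(Z > 2.633) ≈ 0.0085, so at α = 0.05 we reject H₀.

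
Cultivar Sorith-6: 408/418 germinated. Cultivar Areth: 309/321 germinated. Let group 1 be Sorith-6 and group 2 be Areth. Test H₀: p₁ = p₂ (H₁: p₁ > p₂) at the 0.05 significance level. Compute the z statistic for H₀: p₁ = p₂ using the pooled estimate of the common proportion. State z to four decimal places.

z = 1.0672

p̂₁ = 408/418 = 0.976077, p̂₂ = 309/321 = 0.962617.
Pooled p̂ = (408+309)/(418+321) = 717/739 = 0.970230.
SE = √(0.0288837 × 0.00550761) = 0.012613.
z = (0.976077 − 0.962617)/0.012613 = 0.013460/0.012613 = 1.0672.
p-value = P(Z > 1.067) ≈ 0.1430. With α = 0.05, fail to reject H₀.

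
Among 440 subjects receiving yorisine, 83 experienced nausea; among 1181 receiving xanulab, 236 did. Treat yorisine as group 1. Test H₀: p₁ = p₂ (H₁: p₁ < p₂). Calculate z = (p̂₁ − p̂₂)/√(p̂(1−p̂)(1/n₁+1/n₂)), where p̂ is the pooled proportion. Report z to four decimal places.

p̂₁ = 83/440 = 0.1886364, p̂₂ = 236/1181 = 0.1998307.
Pooled p̂ = (83+236)/(440+1181) = 319/1621 = 0.1967921.
SE = √(0.158065 × 0.00311947) = 0.0222054.
z = (0.1886364 − 0.1998307)/0.0222054 = -0.0111943/0.0222054 = -0.5041.

z = -0.5041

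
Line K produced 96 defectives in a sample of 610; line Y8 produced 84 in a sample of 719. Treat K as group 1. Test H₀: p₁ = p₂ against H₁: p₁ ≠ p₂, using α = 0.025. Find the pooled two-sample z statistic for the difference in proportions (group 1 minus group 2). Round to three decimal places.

p̂₁ = 96/610 ≈ 0.157377, p̂₂ = 84/719 ≈ 0.116829.
Pooled p̂ = (96+84)/(610+719) = 180/1329 = 0.135440.
SE = √(p̂(1−p̂)(1/n₁+1/n₂)) = √(0.135440·0.864560·0.00303016) = √(0.000354821) = 0.018837.
z = (0.157377 − 0.116829)/0.018837 = 0.040548/0.018837 = 2.153.
Two-sided p-value ≈ 2·Φ(−2.153) = 0.0313; since p > α = 0.025, fail to reject H₀.

z = 2.153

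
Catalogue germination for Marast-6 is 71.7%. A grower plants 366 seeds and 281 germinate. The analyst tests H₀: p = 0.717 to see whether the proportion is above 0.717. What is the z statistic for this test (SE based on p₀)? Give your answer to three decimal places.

p̂ = 281/366 = 0.767760.
Standard error under H₀: √(0.717×0.283/366) = 0.023546.
z = (0.767760 − 0.717)/0.023546 = 0.050760/0.023546 = 2.156.
p-value = P(Z > 2.156) ≈ 0.0156.

z = 2.156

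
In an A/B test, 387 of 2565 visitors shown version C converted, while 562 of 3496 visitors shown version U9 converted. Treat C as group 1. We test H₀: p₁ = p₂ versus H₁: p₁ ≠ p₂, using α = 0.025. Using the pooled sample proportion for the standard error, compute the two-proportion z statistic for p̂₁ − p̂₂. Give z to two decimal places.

p̂₁ = 387/2565 ≈ 0.1509, p̂₂ = 562/3496 ≈ 0.1608.
Pooled p̂ = (387+562)/(2565+3496) = 949/6061 = 0.1566.
SE = √(p̂(1−p̂)(1/n₁+1/n₂)) = √(0.1566·0.8434·0.000675905) = √(8.92594e-05) = 0.0094.
z = (0.1509 − 0.1608)/0.0094 = -0.0099/0.0094 = -1.05.
Two-sided p-value ≈ 2·Φ(−1.046) = 0.2958. With α = 0.025, fail to reject H₀.

z = -1.05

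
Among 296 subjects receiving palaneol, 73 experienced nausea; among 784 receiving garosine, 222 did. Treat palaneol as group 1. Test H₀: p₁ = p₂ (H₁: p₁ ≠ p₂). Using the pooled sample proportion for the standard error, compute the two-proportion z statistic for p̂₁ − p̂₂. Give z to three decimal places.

p̂₁ = 73/296 = 0.24662, p̂₂ = 222/784 = 0.28316.
Pooled p̂ = (73+222)/(296+784) = 295/1080 = 0.27315.
SE = √(0.198538 × 0.00465389) = 0.03040.
z = (0.24662 − 0.28316)/0.03040 = -0.03654/0.03040 = -1.202.

z = -1.202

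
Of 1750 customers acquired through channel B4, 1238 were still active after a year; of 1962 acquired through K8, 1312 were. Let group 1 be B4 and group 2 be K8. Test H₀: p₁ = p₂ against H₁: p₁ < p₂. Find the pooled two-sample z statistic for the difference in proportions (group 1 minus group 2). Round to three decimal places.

p̂₁ = 1238/1750 = 0.707429, p̂₂ = 1312/1962 = 0.668705.
Pooled p̂ = (1238+1312)/(1750+1962) = 2550/3712 = 0.686961.
SE = √(0.215046 × 0.00108111) = 0.015248.
z = (0.707429 − 0.668705)/0.015248 = 0.038724/0.015248 = 2.540.

z = 2.540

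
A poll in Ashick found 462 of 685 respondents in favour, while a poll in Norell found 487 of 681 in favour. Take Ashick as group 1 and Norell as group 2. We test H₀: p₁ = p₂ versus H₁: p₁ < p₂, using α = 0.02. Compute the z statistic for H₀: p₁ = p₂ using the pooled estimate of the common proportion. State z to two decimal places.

z = -1.63

p̂₁ = 462/685 ≈ 0.6745, p̂₂ = 487/681 ≈ 0.7151.
Pooled p̂ = (462+487)/(685+681) = 949/1366 = 0.6947.
SE = √(0.212081 × 0.00292828) = 0.0249.
z = (0.6745 − 0.7151)/0.0249 = -0.0406/0.0249 = -1.63.
p-value = P(Z < -1.632) ≈ 0.0513; since p > α = 0.02, fail to reject H₀.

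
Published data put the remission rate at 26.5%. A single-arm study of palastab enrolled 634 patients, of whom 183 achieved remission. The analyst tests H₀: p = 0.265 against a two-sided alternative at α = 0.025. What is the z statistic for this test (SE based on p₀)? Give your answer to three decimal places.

z = 1.349

p̂ = 183/634 = 0.28864.
SE = √(p₀(1−p₀)/n) = √(0.19478/634) = 0.01753.
z = (0.28864 − 0.265)/0.01753 = 0.02364/0.01753 = 1.349.
Two-sided p-value ≈ 2·Φ(−1.349) = 0.1774, so at α = 0.025 we fail to reject H₀.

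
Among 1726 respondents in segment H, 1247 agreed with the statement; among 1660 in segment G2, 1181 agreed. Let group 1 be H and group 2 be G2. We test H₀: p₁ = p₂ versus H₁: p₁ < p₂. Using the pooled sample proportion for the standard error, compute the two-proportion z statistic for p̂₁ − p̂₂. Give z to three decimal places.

z = 0.713

p̂₁ = 1247/1726 = 0.72248, p̂₂ = 1181/1660 = 0.71145.
Pooled p̂ = (1247+1181)/(1726+1660) = 2428/3386 = 0.71707.
SE = √(0.20288 × 0.00118178) = 0.01548.
z = (0.72248 − 0.71145)/0.01548 = 0.01103/0.01548 = 0.713.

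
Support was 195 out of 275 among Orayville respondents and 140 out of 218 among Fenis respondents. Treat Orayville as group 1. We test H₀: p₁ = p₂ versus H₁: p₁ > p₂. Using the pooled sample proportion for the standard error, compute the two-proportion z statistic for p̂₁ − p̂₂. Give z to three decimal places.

p̂₁ = 195/275 = 0.70909, p̂₂ = 140/218 = 0.64220.
Pooled p̂ = (195+140)/(275+218) = 335/493 = 0.67951.
SE = √(p̂(1−p̂)(1/n₁+1/n₂)) = √(0.67951·0.32049·0.00822352) = √(0.00179088) = 0.04232.
z = (0.70909 − 0.64220)/0.04232 = 0.06689/0.04232 = 1.581.
p-value = P(Z > 1.581) ≈ 0.0570.

z = 1.581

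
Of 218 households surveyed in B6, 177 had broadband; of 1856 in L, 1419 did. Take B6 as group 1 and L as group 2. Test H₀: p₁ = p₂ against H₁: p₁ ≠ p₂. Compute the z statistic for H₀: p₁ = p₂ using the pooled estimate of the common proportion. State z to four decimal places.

z = 1.5714

p̂₁ = 177/218 ≈ 0.811927, p̂₂ = 1419/1856 ≈ 0.764547.
Pooled p̂ = (177+1419)/(218+1856) = 1596/2074 = 0.769527.
SE = √(p̂(1−p̂)(1/n₁+1/n₂)) = √(0.769527·0.230473·0.00512595) = √(0.000909112) = 0.030151.
z = (0.811927 − 0.764547)/0.030151 = 0.047380/0.030151 = 1.5714.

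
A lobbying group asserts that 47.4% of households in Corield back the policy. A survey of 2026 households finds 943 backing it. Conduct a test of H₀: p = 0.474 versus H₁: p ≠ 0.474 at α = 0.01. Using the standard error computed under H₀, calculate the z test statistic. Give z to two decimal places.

p̂ = 943/2026 = 0.4654.
Under H₀, SE = √(0.474·0.526/2026) = √(0.000123062) = 0.0111.
z = (0.4654 − 0.474)/0.0111 = -0.0086/0.0111 = -0.77.
Two-sided p-value ≈ 2·Φ(−0.771) = 0.4408. With α = 0.01, fail to reject H₀.

z = -0.77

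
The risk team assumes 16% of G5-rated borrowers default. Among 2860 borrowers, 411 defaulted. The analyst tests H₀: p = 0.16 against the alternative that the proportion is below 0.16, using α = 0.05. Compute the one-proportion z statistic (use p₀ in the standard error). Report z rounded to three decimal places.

z = -2.377

p̂ = 411/2860 ≈ 0.143706.
Standard error under H₀: √(0.16×0.84/2860) = 0.006855.
z = (0.143706 − 0.16)/0.006855 = -0.016294/0.006855 = -2.377.
p-value = P(Z < -2.377) ≈ 0.0087; since p < α = 0.05, reject H₀.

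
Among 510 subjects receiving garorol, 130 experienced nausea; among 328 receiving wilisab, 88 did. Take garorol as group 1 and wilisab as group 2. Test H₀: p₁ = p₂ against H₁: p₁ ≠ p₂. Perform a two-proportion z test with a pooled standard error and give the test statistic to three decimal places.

p̂₁ = 130/510 = 0.25490, p̂₂ = 88/328 = 0.26829.
Pooled p̂ = (130+88)/(510+328) = 218/838 = 0.26014.
SE = √(0.192469 × 0.00500956) = 0.03105.
z = (0.25490 − 0.26829)/0.03105 = -0.01339/0.03105 = -0.431.

z = -0.431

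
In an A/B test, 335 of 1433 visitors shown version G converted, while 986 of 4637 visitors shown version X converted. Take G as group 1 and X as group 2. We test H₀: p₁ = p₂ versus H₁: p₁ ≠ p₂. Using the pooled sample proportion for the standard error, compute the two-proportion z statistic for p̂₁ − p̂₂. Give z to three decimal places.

z = 1.695

p̂₁ = 335/1433 ≈ 0.23378, p̂₂ = 986/4637 ≈ 0.21264.
Pooled p̂ = (335+986)/(1433+4637) = 1321/6070 = 0.21763.
SE = √(p̂(1−p̂)(1/n₁+1/n₂)) = √(0.21763·0.78237·0.000913493) = √(0.000155537) = 0.01247.
z = (0.23378 − 0.21264)/0.01247 = 0.02114/0.01247 = 1.695.
p-value = 2·P(Z > 1.695) ≈ 0.0901.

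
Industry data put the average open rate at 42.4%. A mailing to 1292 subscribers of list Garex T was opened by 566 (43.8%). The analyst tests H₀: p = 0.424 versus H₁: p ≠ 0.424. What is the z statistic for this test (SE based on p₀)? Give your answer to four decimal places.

z = 1.0241

p̂ = 566/1292 ≈ 0.438080.
SE = √(p₀(1−p₀)/n) = √(0.24422/1292) = 0.013749.
z = (0.438080 − 0.424)/0.013749 = 0.014080/0.013749 = 1.0241.
p-value = 2·P(Z > 1.024) ≈ 0.3058.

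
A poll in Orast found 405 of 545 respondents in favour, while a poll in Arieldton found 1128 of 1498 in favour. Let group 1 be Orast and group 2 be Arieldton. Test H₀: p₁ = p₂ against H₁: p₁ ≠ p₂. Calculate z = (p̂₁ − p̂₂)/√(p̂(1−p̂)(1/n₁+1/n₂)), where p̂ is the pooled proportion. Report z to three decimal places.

z = -0.457

p̂₁ = 405/545 ≈ 0.743119, p̂₂ = 1128/1498 ≈ 0.753004.
Pooled p̂ = (405+1128)/(545+1498) = 1533/2043 = 0.750367.
SE = √(0.187316 × 0.00250242) = 0.021650.
z = (0.743119 − 0.753004)/0.021650 = -0.009885/0.021650 = -0.457.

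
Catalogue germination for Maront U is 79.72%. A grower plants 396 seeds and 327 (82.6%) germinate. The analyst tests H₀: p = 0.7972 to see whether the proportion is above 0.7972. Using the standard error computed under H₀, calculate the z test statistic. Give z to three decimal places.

p̂ = 327/396 = 0.82576.
Under H₀, SE = √(0.7972·0.2028/396) = √(0.000408263) = 0.02021.
z = (0.82576 − 0.7972)/0.02021 = 0.02856/0.02021 = 1.413.

z = 1.413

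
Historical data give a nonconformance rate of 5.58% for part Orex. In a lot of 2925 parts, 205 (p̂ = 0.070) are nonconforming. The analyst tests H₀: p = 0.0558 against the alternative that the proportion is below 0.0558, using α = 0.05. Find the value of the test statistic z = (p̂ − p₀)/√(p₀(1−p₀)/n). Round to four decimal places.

z = 3.3660

p̂ = 205/2925 = 0.0700855.
Standard error under H₀: √(0.0558×0.9442/2925) = 0.0042441.
z = (0.0700855 − 0.0558)/0.0042441 = 0.0142855/0.0042441 = 3.3660.
p-value = P(Z < 3.366) ≈ 0.9996, so at α = 0.05 we fail to reject H₀.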